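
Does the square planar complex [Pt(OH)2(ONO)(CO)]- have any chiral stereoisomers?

The distinct arrangements are (2 in all): OH cis; OH trans.
Each arrangement has an internal mirror plane or centre of symmetry, so none is chiral.

no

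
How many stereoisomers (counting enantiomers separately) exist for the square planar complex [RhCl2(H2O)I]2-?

Working through the distinct placements yields 2 geometric isomers: Cl cis; Cl trans.
Each arrangement has an internal mirror plane or centre of symmetry, so none is chiral.

2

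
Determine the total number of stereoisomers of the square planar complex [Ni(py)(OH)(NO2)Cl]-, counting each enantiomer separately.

3

A square has two trans pairs of vertices; adjacent vertices are cis.
Systematic placement gives 3 geometric isomers: (Cl/OH trans, NO2/py trans); (Cl/py trans, NO2/OH trans); (Cl/NO2 trans, OH/py trans).
Each arrangement has an internal mirror plane or centre of symmetry, so none is chiral.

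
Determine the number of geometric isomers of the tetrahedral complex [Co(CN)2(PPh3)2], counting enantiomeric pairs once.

1

In a tetrahedral complex all four positions are equivalent and every pair of ligands is adjacent — there is no cis/trans distinction.
Only one geometric arrangement is possible.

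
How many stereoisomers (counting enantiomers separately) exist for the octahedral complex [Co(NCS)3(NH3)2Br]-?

An octahedron has six vertices in three trans pairs; every non-trans pair is cis.
Systematic placement gives 3 geometric isomers: NCS mer, NH3 trans; NCS fac, NH3 cis; NCS mer, NH3 cis.
Each arrangement has an internal mirror plane or centre of symmetry, so none is chiral.

3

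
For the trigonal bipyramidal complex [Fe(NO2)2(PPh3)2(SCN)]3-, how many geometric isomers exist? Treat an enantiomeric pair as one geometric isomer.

5

Systematic enumeration (placing each ligand type in turn and discarding arrangements equivalent by rotation or reflection) gives 5 geometric isomers.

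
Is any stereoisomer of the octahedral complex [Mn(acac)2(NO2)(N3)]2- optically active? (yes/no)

yes

The six octahedral sites form three mutually perpendicular trans pairs.
Each acac is bidentate and must span two cis positions.
There are 2 geometric isomers: NO2 and N3 mutually trans; NO2 and N3 mutually cis (chiral).
One of these lacks any improper symmetry element and so occurs as an enantiomeric pair, giving 2 + 1 = 3 stereoisomers in total.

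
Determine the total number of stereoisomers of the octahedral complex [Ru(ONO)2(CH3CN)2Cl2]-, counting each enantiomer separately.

The distinct arrangements are (5 in all): ONO trans, CH3CN trans, Cl trans; ONO cis, CH3CN trans, Cl cis; ONO trans, CH3CN cis, Cl cis; ONO cis, CH3CN cis, Cl cis (chiral); ONO cis, CH3CN cis, Cl trans.
One of these lacks any improper symmetry element and so occurs as an enantiomeric pair, giving 5 + 1 = 6 stereoisomers in total.

6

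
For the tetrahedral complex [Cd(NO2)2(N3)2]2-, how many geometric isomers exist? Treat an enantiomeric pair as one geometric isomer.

All four vertices of a tetrahedron are equivalent and mutually adjacent, so cis/trans isomerism cannot arise.
Only one geometric arrangement is possible.

1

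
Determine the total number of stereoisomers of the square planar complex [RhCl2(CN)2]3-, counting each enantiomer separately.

2

In a square planar complex each vertex has one trans partner and two cis neighbours.
Systematic placement gives 2 geometric isomers: Cl cis; Cl trans.
Each arrangement has an internal mirror plane or centre of symmetry, so none is chiral.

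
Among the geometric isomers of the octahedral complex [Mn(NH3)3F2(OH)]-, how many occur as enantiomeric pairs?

In an octahedral complex each vertex has one trans partner and four cis neighbours.
There are 3 geometric isomers: NH3 mer, F trans; NH3 fac, F cis; NH3 mer, F cis.
Each arrangement has an internal mirror plane or centre of symmetry, so none is chiral.

0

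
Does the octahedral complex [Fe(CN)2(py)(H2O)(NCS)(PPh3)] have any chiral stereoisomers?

The six octahedral sites form three mutually perpendicular trans pairs.
Systematic enumeration (placing each ligand type in turn and discarding arrangements equivalent by rotation or reflection) gives 9 geometric isomers.
Of these, 6 lack any improper symmetry element and so occur as enantiomeric pairs, giving 9 + 6 = 15 stereoisomers in total.

yes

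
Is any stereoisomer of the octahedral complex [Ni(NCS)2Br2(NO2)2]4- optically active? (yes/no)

In an octahedral complex each vertex has one trans partner and four cis neighbours.
Working through the distinct placements yields 5 geometric isomers: NCS trans, Br trans, NO2 trans; NCS cis, Br trans, NO2 cis; NCS cis, Br cis, NO2 trans; NCS cis, Br cis, NO2 cis (chiral); NCS trans, Br cis, NO2 cis.
One of these lacks any improper symmetry element and so occurs as an enantiomeric pair, giving 5 + 1 = 6 stereoisomers in total.

yes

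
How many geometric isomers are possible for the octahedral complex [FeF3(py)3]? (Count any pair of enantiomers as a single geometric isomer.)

The six octahedral sites form three mutually perpendicular trans pairs.
The distinct arrangements are (2 in all): F mer; F fac.

2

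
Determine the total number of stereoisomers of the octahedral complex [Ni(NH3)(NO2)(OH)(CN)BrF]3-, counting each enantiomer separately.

30

An octahedron has six vertices in three trans pairs; every non-trans pair is cis.
Systematic enumeration (placing each ligand type in turn and discarding arrangements equivalent by rotation or reflection) gives 15 geometric isomers.
Of these, 15 lack any improper symmetry element and so occur as enantiomeric pairs, giving 15 + 15 = 30 stereoisomers in total.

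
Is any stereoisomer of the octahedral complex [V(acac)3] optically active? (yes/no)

yes

Each acac is bidentate and must span two cis positions.
Only one geometric arrangement is possible; it has no improper symmetry element, so it exists as a pair of enantiomers (2 stereoisomers).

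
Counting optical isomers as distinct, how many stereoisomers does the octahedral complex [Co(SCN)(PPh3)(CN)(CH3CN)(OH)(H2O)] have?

30

The six octahedral sites form three mutually perpendicular trans pairs.
Placing the ligands in turn and identifying arrangements related by rotation or reflection leaves 15 distinct geometric isomers.
Of these, 15 lack any improper symmetry element and so occur as enantiomeric pairs, giving 15 + 15 = 30 stereoisomers in total.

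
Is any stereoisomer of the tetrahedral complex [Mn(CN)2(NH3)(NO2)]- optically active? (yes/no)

All four vertices of a tetrahedron are equivalent and mutually adjacent, so cis/trans isomerism cannot arise.
Only one geometric arrangement is possible.

no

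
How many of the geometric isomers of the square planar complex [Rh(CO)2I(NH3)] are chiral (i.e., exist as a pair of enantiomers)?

A square has two trans pairs of vertices; adjacent vertices are cis.
The distinct arrangements are (2 in all): CO cis; CO trans.
Each arrangement has an internal mirror plane or centre of symmetry, so none is chiral.

0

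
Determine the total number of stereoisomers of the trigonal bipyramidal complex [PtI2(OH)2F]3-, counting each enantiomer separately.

In a trigonal bipyramid the two axial positions differ from the three equatorial ones.
Exhaustive case analysis gives 5 geometric isomers.
One of these lacks any improper symmetry element and so occurs as an enantiomeric pair, giving 5 + 1 = 6 stereoisomers in total.

6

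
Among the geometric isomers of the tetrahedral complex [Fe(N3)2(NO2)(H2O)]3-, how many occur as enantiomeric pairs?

In a tetrahedral complex all four positions are equivalent and every pair of ligands is adjacent — there is no cis/trans distinction.
Only one geometric arrangement is possible.

0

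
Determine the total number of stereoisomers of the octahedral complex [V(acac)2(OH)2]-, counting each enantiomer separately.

3

An octahedron has six vertices in three trans pairs; every non-trans pair is cis.
Each acac is bidentate and must span two cis positions.
Systematic placement gives 2 geometric isomers: OH trans; OH cis (chiral).
One of these lacks any improper symmetry element and so occurs as an enantiomeric pair, giving 2 + 1 = 3 stereoisomers in total.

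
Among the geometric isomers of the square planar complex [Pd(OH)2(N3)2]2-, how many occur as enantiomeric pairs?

In a square planar complex each vertex has one trans partner and two cis neighbours.
The distinct arrangements are (2 in all): OH cis; OH trans.
Each arrangement has an internal mirror plane or centre of symmetry, so none is chiral.

0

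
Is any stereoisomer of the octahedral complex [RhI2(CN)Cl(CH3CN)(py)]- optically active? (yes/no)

yes

An octahedron has six vertices in three trans pairs; every non-trans pair is cis.
Exhaustive case analysis gives 9 geometric isomers.
Of these, 6 lack any improper symmetry element and so occur as enantiomeric pairs, giving 9 + 6 = 15 stereoisomers in total.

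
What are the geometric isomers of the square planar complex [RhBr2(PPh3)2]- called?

cis and trans

In a square planar complex each vertex has one trans partner and two cis neighbours.
There are 2 geometric isomers: Br cis; Br trans.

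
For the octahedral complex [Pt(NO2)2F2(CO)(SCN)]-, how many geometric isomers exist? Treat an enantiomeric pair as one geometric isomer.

6

In an octahedral complex each vertex has one trans partner and four cis neighbours.
Systematic placement gives 6 geometric isomers: NO2 cis, F cis (3 arrangements, 2 chiral); NO2 trans, F cis; NO2 cis, F trans; NO2 trans, F trans.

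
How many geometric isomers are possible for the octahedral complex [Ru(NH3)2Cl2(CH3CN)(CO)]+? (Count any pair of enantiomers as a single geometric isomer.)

6

Systematic placement gives 6 geometric isomers: NH3 trans, Cl trans; NH3 cis, Cl cis (3 arrangements, 2 chiral); NH3 trans, Cl cis; NH3 cis, Cl trans.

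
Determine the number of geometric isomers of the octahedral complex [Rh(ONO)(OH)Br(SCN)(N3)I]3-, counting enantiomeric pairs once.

15

The six octahedral sites form three mutually perpendicular trans pairs.
Exhaustive case analysis gives 15 geometric isomers.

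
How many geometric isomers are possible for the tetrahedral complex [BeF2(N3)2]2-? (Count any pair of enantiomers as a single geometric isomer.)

In a tetrahedral complex all four positions are equivalent and every pair of ligands is adjacent — there is no cis/trans distinction.
Only one geometric arrangement is possible.

1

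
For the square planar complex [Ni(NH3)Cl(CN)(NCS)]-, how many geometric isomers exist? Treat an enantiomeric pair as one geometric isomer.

A square has two trans pairs of vertices; adjacent vertices are cis.
The distinct arrangements are (3 in all): (CN/NCS trans, Cl/NH3 trans); (CN/NH3 trans, Cl/NCS trans); (CN/Cl trans, NCS/NH3 trans).

3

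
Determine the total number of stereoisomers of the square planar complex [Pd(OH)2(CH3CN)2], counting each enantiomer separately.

2

In a square planar complex each vertex has one trans partner and two cis neighbours.
There are 2 geometric isomers: OH cis; OH trans.
Each arrangement has an internal mirror plane or centre of symmetry, so none is chiral.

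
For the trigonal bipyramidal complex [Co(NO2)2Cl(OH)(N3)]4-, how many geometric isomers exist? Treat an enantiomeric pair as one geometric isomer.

A trigonal bipyramid has two axial and three equatorial sites, which are chemically inequivalent.
Systematic enumeration (placing each ligand type in turn and discarding arrangements equivalent by rotation or reflection) gives 7 geometric isomers.

7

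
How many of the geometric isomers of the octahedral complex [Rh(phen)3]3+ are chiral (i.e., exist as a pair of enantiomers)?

The six octahedral sites form three mutually perpendicular trans pairs.
Each phen is bidentate and must span two cis positions.
Only one geometric arrangement is possible; it has no improper symmetry element, so it exists as a pair of enantiomers (2 stereoisomers).

1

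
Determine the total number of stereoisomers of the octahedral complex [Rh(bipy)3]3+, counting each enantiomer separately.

In an octahedral complex each vertex has one trans partner and four cis neighbours.
Each bipy is bidentate and must span two cis positions.
Only one geometric arrangement is possible; it has no improper symmetry element, so it exists as a pair of enantiomers (2 stereoisomers).

2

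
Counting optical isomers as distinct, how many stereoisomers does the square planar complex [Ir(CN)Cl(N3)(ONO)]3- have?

3

In a square planar complex each vertex has one trans partner and two cis neighbours.
The distinct arrangements are (3 in all): (CN/N3 trans, Cl/ONO trans); (CN/ONO trans, Cl/N3 trans); (CN/Cl trans, N3/ONO trans).
Each arrangement has an internal mirror plane or centre of symmetry, so none is chiral.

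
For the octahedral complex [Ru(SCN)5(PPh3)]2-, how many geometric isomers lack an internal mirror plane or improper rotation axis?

0

An octahedron has six vertices in three trans pairs; every non-trans pair is cis.
Only one geometric arrangement is possible.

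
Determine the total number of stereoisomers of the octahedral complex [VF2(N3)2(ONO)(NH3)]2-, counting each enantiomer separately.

8

Working through the distinct placements yields 6 geometric isomers: F trans, N3 trans; F trans, N3 cis; F cis, N3 cis (3 arrangements, 2 chiral); F cis, N3 trans.
Of these, 2 lack any improper symmetry element and so occur as enantiomeric pairs, giving 6 + 2 = 8 stereoisomers in total.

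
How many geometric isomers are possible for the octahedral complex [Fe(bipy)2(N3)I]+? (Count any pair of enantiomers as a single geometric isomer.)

2

An octahedron has six vertices in three trans pairs; every non-trans pair is cis.
Each bipy is bidentate and must span two cis positions.
Systematic placement gives 2 geometric isomers: N3 and I mutually trans; N3 and I mutually cis (chiral).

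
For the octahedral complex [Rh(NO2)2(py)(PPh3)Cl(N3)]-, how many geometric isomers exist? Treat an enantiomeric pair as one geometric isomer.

Exhaustive case analysis gives 9 geometric isomers.

9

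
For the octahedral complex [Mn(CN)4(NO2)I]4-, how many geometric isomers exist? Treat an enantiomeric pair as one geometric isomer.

An octahedron has six vertices in three trans pairs; every non-trans pair is cis.
Working through the distinct placements yields 2 geometric isomers: NO2 and I mutually trans; NO2 and I mutually cis.

2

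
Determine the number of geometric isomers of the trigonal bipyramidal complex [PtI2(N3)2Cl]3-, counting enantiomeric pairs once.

5

Systematic enumeration (placing each ligand type in turn and discarding arrangements equivalent by rotation or reflection) gives 5 geometric isomers.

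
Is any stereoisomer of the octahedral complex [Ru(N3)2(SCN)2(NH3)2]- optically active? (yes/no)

yes

In an octahedral complex each vertex has one trans partner and four cis neighbours.
Working through the distinct placements yields 5 geometric isomers: N3 trans, SCN trans, NH3 trans; N3 trans, SCN cis, NH3 cis; N3 cis, SCN trans, NH3 cis; N3 cis, SCN cis, NH3 cis (chiral); N3 cis, SCN cis, NH3 trans.
One of these lacks any improper symmetry element and so occurs as an enantiomeric pair, giving 5 + 1 = 6 stereoisomers in total.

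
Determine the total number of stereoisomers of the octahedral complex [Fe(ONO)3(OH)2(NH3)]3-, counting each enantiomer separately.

There are 3 geometric isomers: ONO mer, OH cis; ONO mer, OH trans; ONO fac, OH cis.
Each arrangement has an internal mirror plane or centre of symmetry, so none is chiral.

3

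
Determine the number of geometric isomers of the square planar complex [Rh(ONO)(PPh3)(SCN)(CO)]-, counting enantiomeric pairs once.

3

There are 3 geometric isomers: (CO/PPh3 trans, ONO/SCN trans); (CO/SCN trans, ONO/PPh3 trans); (CO/ONO trans, PPh3/SCN trans).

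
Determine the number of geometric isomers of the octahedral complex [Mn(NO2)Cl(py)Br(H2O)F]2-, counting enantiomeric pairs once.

An octahedron has six vertices in three trans pairs; every non-trans pair is cis.
Exhaustive case analysis gives 15 geometric isomers.

15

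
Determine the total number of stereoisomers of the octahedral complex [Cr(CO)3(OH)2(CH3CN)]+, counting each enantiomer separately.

3

Systematic placement gives 3 geometric isomers: CO mer, OH trans; CO fac, OH cis; CO mer, OH cis.
Each arrangement has an internal mirror plane or centre of symmetry, so none is chiral.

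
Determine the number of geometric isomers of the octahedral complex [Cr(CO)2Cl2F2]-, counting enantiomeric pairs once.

In an octahedral complex each vertex has one trans partner and four cis neighbours.
Working through the distinct placements yields 5 geometric isomers: CO trans, Cl trans, F trans; CO trans, Cl cis, F cis; CO cis, Cl cis, F trans; CO cis, Cl cis, F cis (chiral); CO cis, Cl trans, F cis.

5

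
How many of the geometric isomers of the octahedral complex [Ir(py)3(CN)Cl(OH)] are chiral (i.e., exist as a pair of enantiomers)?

In an octahedral complex each vertex has one trans partner and four cis neighbours.
Working through the distinct placements yields 4 geometric isomers: py mer (3 arrangements); py fac (chiral).
One of these lacks any improper symmetry element and so occurs as an enantiomeric pair, giving 4 + 1 = 5 stereoisomers in total.

1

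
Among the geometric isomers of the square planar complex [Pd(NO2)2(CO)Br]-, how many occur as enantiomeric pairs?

A square has two trans pairs of vertices; adjacent vertices are cis.
The distinct arrangements are (2 in all): NO2 cis; NO2 trans.
Each arrangement has an internal mirror plane or centre of symmetry, so none is chiral.

0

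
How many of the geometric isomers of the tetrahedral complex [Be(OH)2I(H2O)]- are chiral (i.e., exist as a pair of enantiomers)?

0

In a tetrahedral complex all four positions are equivalent and every pair of ligands is adjacent — there is no cis/trans distinction.
Only one geometric arrangement is possible.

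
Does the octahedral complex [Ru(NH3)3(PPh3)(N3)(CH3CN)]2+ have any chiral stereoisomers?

yes

The six octahedral sites form three mutually perpendicular trans pairs.
Working through the distinct placements yields 4 geometric isomers: NH3 mer (3 arrangements); NH3 fac (chiral).
One of these lacks any improper symmetry element and so occurs as an enantiomeric pair, giving 4 + 1 = 5 stereoisomers in total.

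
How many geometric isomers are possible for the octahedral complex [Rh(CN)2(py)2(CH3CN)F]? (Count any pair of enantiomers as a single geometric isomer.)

Systematic placement gives 6 geometric isomers: CN cis, py trans; CN cis, py cis (3 arrangements, 2 chiral); CN trans, py trans; CN trans, py cis.

6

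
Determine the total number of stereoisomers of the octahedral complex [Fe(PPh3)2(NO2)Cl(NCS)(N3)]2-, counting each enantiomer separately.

15

Exhaustive case analysis gives 9 geometric isomers.
Of these, 6 lack any improper symmetry element and so occur as enantiomeric pairs, giving 9 + 6 = 15 stereoisomers in total.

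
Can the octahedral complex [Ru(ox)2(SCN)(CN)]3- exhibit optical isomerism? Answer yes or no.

yes

In an octahedral complex each vertex has one trans partner and four cis neighbours.
Each ox is bidentate and must span two cis positions.
The distinct arrangements are (2 in all): SCN and CN mutually trans; SCN and CN mutually cis (chiral).
One of these lacks any improper symmetry element and so occurs as an enantiomeric pair, giving 2 + 1 = 3 stereoisomers in total.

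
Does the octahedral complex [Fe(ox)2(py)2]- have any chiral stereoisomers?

yes

An octahedron has six vertices in three trans pairs; every non-trans pair is cis.
Each ox is bidentate and must span two cis positions.
Working through the distinct placements yields 2 geometric isomers: py trans; py cis (chiral).
One of these lacks any improper symmetry element and so occurs as an enantiomeric pair, giving 2 + 1 = 3 stereoisomers in total.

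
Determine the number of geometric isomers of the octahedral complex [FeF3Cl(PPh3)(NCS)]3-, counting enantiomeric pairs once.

4

An octahedron has six vertices in three trans pairs; every non-trans pair is cis.
Systematic placement gives 4 geometric isomers: F mer (3 arrangements); F fac (chiral).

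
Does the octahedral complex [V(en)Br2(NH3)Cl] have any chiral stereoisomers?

The six octahedral sites form three mutually perpendicular trans pairs.
Each en is bidentate and must span two cis positions.
Systematic placement gives 4 geometric isomers: Br trans; Br cis (3 arrangements, 2 chiral).
Of these, 2 lack any improper symmetry element and so occur as enantiomeric pairs, giving 4 + 2 = 6 stereoisomers in total.

yes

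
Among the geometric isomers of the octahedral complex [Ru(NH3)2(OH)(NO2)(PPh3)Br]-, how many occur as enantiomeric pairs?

In an octahedral complex each vertex has one trans partner and four cis neighbours.
Placing the ligands in turn and identifying arrangements related by rotation or reflection leaves 9 distinct geometric isomers.
Of these, 6 lack any improper symmetry element and so occur as enantiomeric pairs, giving 9 + 6 = 15 stereoisomers in total.

6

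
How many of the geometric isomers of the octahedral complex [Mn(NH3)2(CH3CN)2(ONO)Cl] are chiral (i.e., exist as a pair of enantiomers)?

2

An octahedron has six vertices in three trans pairs; every non-trans pair is cis.
Working through the distinct placements yields 6 geometric isomers: NH3 cis, CH3CN trans; NH3 trans, CH3CN trans; NH3 cis, CH3CN cis (3 arrangements, 2 chiral); NH3 trans, CH3CN cis.
Of these, 2 lack any improper symmetry element and so occur as enantiomeric pairs, giving 6 + 2 = 8 stereoisomers in total.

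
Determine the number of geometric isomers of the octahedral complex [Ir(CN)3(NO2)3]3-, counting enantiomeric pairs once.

2

An octahedron has six vertices in three trans pairs; every non-trans pair is cis.
Systematic placement gives 2 geometric isomers: CN mer; CN fac.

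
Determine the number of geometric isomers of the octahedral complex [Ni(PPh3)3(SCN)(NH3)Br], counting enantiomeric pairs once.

4

The six octahedral sites form three mutually perpendicular trans pairs.
Systematic placement gives 4 geometric isomers: PPh3 mer (3 arrangements); PPh3 fac (chiral).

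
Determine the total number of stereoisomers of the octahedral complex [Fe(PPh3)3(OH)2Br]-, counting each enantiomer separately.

Systematic placement gives 3 geometric isomers: PPh3 mer, OH cis; PPh3 mer, OH trans; PPh3 fac, OH cis.
Each arrangement has an internal mirror plane or centre of symmetry, so none is chiral.

3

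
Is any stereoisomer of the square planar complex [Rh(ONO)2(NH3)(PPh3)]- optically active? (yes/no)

In a square planar complex each vertex has one trans partner and two cis neighbours.
There are 2 geometric isomers: ONO cis; ONO trans.
Each arrangement has an internal mirror plane or centre of symmetry, so none is chiral.

no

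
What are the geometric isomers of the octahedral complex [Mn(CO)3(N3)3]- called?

fac and mer

An octahedron has six vertices in three trans pairs; every non-trans pair is cis.
Working through the distinct placements yields 2 geometric isomers: CO mer; CO fac.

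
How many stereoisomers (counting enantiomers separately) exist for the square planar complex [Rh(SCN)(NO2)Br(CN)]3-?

Systematic placement gives 3 geometric isomers: (Br/NO2 trans, CN/SCN trans); (Br/SCN trans, CN/NO2 trans); (Br/CN trans, NO2/SCN trans).
Each arrangement has an internal mirror plane or centre of symmetry, so none is chiral.

3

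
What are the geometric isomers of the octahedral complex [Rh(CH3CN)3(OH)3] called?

fac and mer

An octahedron has six vertices in three trans pairs; every non-trans pair is cis.
Systematic placement gives 2 geometric isomers: CH3CN mer; CH3CN fac.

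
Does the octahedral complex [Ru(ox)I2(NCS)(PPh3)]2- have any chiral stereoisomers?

yes

An octahedron has six vertices in three trans pairs; every non-trans pair is cis.
Each ox is bidentate and must span two cis positions.
The distinct arrangements are (4 in all): I trans; I cis (3 arrangements, 2 chiral).
Of these, 2 lack any improper symmetry element and so occur as enantiomeric pairs, giving 4 + 2 = 6 stereoisomers in total.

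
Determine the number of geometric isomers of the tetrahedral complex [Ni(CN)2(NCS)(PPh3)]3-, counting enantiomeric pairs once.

In a tetrahedral complex all four positions are equivalent and every pair of ligands is adjacent — there is no cis/trans distinction.
Only one geometric arrangement is possible.

1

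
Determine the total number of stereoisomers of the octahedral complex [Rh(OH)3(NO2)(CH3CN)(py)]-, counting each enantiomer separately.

5

The distinct arrangements are (4 in all): OH mer (3 arrangements); OH fac (chiral).
One of these lacks any improper symmetry element and so occurs as an enantiomeric pair, giving 4 + 1 = 5 stereoisomers in total.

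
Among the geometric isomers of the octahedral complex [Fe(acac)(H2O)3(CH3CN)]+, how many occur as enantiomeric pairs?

0

Each acac is bidentate and must span two cis positions.
There are 2 geometric isomers: H2O fac; H2O mer.
Each arrangement has an internal mirror plane or centre of symmetry, so none is chiral.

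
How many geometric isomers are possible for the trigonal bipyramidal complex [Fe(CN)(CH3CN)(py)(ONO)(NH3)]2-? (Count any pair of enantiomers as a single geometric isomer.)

10

In a trigonal bipyramid the two axial positions differ from the three equatorial ones.
Placing the ligands in turn and identifying arrangements related by rotation or reflection leaves 10 distinct geometric isomers.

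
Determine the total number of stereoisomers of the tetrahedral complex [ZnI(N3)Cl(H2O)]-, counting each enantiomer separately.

2

In a tetrahedral complex all four positions are equivalent and every pair of ligands is adjacent — there is no cis/trans distinction.
Only one geometric arrangement is possible; it has no improper symmetry element, so it exists as a pair of enantiomers (2 stereoisomers).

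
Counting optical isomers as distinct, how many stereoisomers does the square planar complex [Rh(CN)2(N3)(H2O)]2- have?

A square has two trans pairs of vertices; adjacent vertices are cis.
Working through the distinct placements yields 2 geometric isomers: CN cis; CN trans.
Each arrangement has an internal mirror plane or centre of symmetry, so none is chiral.

2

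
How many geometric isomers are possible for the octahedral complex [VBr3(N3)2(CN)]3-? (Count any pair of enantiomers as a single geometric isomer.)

3

The distinct arrangements are (3 in all): Br mer, N3 trans; Br mer, N3 cis; Br fac, N3 cis.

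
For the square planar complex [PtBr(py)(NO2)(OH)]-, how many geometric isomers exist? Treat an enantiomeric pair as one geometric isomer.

Systematic placement gives 3 geometric isomers: (Br/OH trans, NO2/py trans); (Br/py trans, NO2/OH trans); (Br/NO2 trans, OH/py trans).

3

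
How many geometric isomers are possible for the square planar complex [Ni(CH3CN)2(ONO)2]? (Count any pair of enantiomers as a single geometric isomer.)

In a square planar complex each vertex has one trans partner and two cis neighbours.
Systematic placement gives 2 geometric isomers: CH3CN cis; CH3CN trans.

2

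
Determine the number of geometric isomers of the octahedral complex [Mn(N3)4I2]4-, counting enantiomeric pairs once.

2

In an octahedral complex each vertex has one trans partner and four cis neighbours.
Systematic placement gives 2 geometric isomers: I trans; I cis.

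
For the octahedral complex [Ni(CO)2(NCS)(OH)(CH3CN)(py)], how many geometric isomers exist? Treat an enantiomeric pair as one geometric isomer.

9

Exhaustive case analysis gives 9 geometric isomers.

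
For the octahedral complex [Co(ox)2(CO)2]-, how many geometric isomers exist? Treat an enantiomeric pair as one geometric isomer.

An octahedron has six vertices in three trans pairs; every non-trans pair is cis.
Each ox is bidentate and must span two cis positions.
Working through the distinct placements yields 2 geometric isomers: CO trans; CO cis (chiral).

2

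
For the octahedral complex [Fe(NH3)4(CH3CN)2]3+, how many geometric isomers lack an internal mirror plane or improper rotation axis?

0

The six octahedral sites form three mutually perpendicular trans pairs.
The distinct arrangements are (2 in all): CH3CN trans; CH3CN cis.
Each arrangement has an internal mirror plane or centre of symmetry, so none is chiral.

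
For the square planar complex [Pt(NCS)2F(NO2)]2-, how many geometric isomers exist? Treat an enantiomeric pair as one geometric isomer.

A square has two trans pairs of vertices; adjacent vertices are cis.
Working through the distinct placements yields 2 geometric isomers: NCS cis; NCS trans.

2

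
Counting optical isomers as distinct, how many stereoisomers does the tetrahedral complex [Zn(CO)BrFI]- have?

2

Only one geometric arrangement is possible; it has no improper symmetry element, so it exists as a pair of enantiomers (2 stereoisomers).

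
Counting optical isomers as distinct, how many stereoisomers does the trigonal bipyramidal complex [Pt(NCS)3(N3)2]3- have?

In a trigonal bipyramid the two axial positions differ from the three equatorial ones.
The distinct arrangements are (3 in all): N3 both axial; N3 one axial, one equatorial; N3 both equatorial.
Each arrangement has an internal mirror plane or centre of symmetry, so none is chiral.

3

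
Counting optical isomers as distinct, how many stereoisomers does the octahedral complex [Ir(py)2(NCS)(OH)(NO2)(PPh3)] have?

Systematic enumeration (placing each ligand type in turn and discarding arrangements equivalent by rotation or reflection) gives 9 geometric isomers.
Of these, 6 lack any improper symmetry element and so occur as enantiomeric pairs, giving 9 + 6 = 15 stereoisomers in total.

15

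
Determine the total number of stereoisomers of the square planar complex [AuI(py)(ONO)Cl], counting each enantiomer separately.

There are 3 geometric isomers: (Cl/ONO trans, I/py trans); (Cl/py trans, I/ONO trans); (Cl/I trans, ONO/py trans).
Each arrangement has an internal mirror plane or centre of symmetry, so none is chiral.

3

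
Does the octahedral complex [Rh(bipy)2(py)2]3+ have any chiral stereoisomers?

yes

Each bipy is bidentate and must span two cis positions.
The distinct arrangements are (2 in all): py trans; py cis (chiral).
One of these lacks any improper symmetry element and so occurs as an enantiomeric pair, giving 2 + 1 = 3 stereoisomers in total.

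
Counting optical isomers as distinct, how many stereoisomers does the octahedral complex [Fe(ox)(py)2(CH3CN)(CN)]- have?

6

An octahedron has six vertices in three trans pairs; every non-trans pair is cis.
Each ox is bidentate and must span two cis positions.
There are 4 geometric isomers: py cis (3 arrangements, 2 chiral); py trans.
Of these, 2 lack any improper symmetry element and so occur as enantiomeric pairs, giving 4 + 2 = 6 stereoisomers in total.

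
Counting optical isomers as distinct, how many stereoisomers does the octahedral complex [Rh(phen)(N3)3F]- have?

2

Each phen is bidentate and must span two cis positions.
There are 2 geometric isomers: N3 fac; N3 mer.
Each arrangement has an internal mirror plane or centre of symmetry, so none is chiral.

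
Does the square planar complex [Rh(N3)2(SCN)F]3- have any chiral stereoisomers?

no

A square has two trans pairs of vertices; adjacent vertices are cis.
Working through the distinct placements yields 2 geometric isomers: N3 cis; N3 trans.
Each arrangement has an internal mirror plane or centre of symmetry, so none is chiral.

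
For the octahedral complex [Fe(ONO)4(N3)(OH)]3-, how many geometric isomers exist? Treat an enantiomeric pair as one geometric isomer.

2

An octahedron has six vertices in three trans pairs; every non-trans pair is cis.
The distinct arrangements are (2 in all): N3 and OH mutually trans; N3 and OH mutually cis.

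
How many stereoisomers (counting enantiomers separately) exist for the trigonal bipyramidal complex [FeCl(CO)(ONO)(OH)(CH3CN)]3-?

20

In a trigonal bipyramid the two axial positions differ from the three equatorial ones.
Placing the ligands in turn and identifying arrangements related by rotation or reflection leaves 10 distinct geometric isomers.
Of these, 10 lack any improper symmetry element and so occur as enantiomeric pairs, giving 10 + 10 = 20 stereoisomers in total.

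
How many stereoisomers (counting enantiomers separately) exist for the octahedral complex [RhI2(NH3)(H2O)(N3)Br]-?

Systematic enumeration (placing each ligand type in turn and discarding arrangements equivalent by rotation or reflection) gives 9 geometric isomers.
Of these, 6 lack any improper symmetry element and so occur as enantiomeric pairs, giving 9 + 6 = 15 stereoisomers in total.

15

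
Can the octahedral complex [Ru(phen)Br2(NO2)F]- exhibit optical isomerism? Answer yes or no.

Each phen is bidentate and must span two cis positions.
Working through the distinct placements yields 4 geometric isomers: Br trans; Br cis (3 arrangements, 2 chiral).
Of these, 2 lack any improper symmetry element and so occur as enantiomeric pairs, giving 4 + 2 = 6 stereoisomers in total.

yes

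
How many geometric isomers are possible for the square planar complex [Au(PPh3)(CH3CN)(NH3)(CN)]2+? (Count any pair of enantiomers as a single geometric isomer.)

3

A square has two trans pairs of vertices; adjacent vertices are cis.
Systematic placement gives 3 geometric isomers: (CH3CN/NH3 trans, CN/PPh3 trans); (CH3CN/PPh3 trans, CN/NH3 trans); (CH3CN/CN trans, NH3/PPh3 trans).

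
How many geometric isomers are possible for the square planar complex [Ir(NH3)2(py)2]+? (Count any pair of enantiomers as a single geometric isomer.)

2

A square has two trans pairs of vertices; adjacent vertices are cis.
The distinct arrangements are (2 in all): NH3 cis; NH3 trans.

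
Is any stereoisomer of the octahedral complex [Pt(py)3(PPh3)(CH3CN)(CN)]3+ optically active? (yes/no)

In an octahedral complex each vertex has one trans partner and four cis neighbours.
Working through the distinct placements yields 4 geometric isomers: py mer (3 arrangements); py fac (chiral).
One of these lacks any improper symmetry element and so occurs as an enantiomeric pair, giving 4 + 1 = 5 stereoisomers in total.

yes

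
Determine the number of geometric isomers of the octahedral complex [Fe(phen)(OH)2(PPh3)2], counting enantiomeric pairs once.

In an octahedral complex each vertex has one trans partner and four cis neighbours.
Each phen is bidentate and must span two cis positions.
There are 3 geometric isomers: OH trans, PPh3 cis; OH cis, PPh3 cis (chiral); OH cis, PPh3 trans.

3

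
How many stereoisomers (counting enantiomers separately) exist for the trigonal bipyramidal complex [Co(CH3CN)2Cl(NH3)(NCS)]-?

10

A trigonal bipyramid has two axial and three equatorial sites, which are chemically inequivalent.
Exhaustive case analysis gives 7 geometric isomers.
Of these, 3 lack any improper symmetry element and so occur as enantiomeric pairs, giving 7 + 3 = 10 stereoisomers in total.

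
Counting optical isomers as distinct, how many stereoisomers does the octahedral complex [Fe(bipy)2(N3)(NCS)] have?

3

An octahedron has six vertices in three trans pairs; every non-trans pair is cis.
Each bipy is bidentate and must span two cis positions.
Working through the distinct placements yields 2 geometric isomers: N3 and NCS mutually trans; N3 and NCS mutually cis (chiral).
One of these lacks any improper symmetry element and so occurs as an enantiomeric pair, giving 2 + 1 = 3 stereoisomers in total.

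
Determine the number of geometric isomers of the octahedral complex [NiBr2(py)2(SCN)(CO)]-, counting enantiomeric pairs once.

An octahedron has six vertices in three trans pairs; every non-trans pair is cis.
The distinct arrangements are (6 in all): Br trans, py trans; Br trans, py cis; Br cis, py trans; Br cis, py cis (3 arrangements, 2 chiral).

6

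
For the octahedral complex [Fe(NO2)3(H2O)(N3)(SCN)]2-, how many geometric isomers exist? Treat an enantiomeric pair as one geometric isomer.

In an octahedral complex each vertex has one trans partner and four cis neighbours.
Systematic placement gives 4 geometric isomers: NO2 mer (3 arrangements); NO2 fac (chiral).

4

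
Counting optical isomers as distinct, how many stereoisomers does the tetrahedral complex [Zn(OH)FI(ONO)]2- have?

In a tetrahedral complex all four positions are equivalent and every pair of ligands is adjacent — there is no cis/trans distinction.
Only one geometric arrangement is possible; it has no improper symmetry element, so it exists as a pair of enantiomers (2 stereoisomers).

2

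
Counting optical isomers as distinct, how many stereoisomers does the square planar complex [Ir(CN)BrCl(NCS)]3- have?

3

Systematic placement gives 3 geometric isomers: (Br/Cl trans, CN/NCS trans); (Br/NCS trans, CN/Cl trans); (Br/CN trans, Cl/NCS trans).
Each arrangement has an internal mirror plane or centre of symmetry, so none is chiral.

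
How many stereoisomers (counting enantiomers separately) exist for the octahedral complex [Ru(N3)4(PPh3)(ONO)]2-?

An octahedron has six vertices in three trans pairs; every non-trans pair is cis.
The distinct arrangements are (2 in all): PPh3 and ONO mutually trans; PPh3 and ONO mutually cis.
Each arrangement has an internal mirror plane or centre of symmetry, so none is chiral.

2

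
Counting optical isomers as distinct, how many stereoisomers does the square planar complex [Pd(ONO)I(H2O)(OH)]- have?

A square has two trans pairs of vertices; adjacent vertices are cis.
Working through the distinct placements yields 3 geometric isomers: (H2O/OH trans, I/ONO trans); (H2O/ONO trans, I/OH trans); (H2O/I trans, OH/ONO trans).
Each arrangement has an internal mirror plane or centre of symmetry, so none is chiral.

3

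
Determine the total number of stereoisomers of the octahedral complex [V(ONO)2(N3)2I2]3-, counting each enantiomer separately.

The six octahedral sites form three mutually perpendicular trans pairs.
The distinct arrangements are (5 in all): ONO trans, N3 trans, I trans; ONO cis, N3 cis, I trans; ONO trans, N3 cis, I cis; ONO cis, N3 cis, I cis (chiral); ONO cis, N3 trans, I cis.
One of these lacks any improper symmetry element and so occurs as an enantiomeric pair, giving 5 + 1 = 6 stereoisomers in total.

6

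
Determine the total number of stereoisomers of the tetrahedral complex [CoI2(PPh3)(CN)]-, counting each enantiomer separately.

Only one geometric arrangement is possible.

1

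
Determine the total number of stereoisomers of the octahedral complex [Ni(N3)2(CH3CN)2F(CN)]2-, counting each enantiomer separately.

In an octahedral complex each vertex has one trans partner and four cis neighbours.
There are 6 geometric isomers: N3 trans, CH3CN trans; N3 cis, CH3CN trans; N3 trans, CH3CN cis; N3 cis, CH3CN cis (3 arrangements, 2 chiral).
Of these, 2 lack any improper symmetry element and so occur as enantiomeric pairs, giving 6 + 2 = 8 stereoisomers in total.

8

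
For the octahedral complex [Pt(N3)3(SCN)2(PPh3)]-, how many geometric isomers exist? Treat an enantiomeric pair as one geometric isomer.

3

An octahedron has six vertices in three trans pairs; every non-trans pair is cis.
Systematic placement gives 3 geometric isomers: N3 mer, SCN trans; N3 mer, SCN cis; N3 fac, SCN cis.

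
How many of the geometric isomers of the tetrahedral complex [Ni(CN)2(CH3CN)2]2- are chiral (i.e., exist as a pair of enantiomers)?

0

Only one geometric arrangement is possible.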